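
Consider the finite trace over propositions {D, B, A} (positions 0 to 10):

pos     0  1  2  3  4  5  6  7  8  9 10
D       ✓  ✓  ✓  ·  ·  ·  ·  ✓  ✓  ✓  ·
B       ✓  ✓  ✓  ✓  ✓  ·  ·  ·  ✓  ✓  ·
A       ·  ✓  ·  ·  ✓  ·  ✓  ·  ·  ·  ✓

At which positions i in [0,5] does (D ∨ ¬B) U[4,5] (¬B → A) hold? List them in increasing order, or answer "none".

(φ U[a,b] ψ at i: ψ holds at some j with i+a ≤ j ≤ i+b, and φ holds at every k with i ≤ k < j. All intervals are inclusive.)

5

Evaluate at each i in [0,5]:
  i=0: ✗ (lhs fails at k=3 before rhs at j=4)
  i=1: ✗ (lhs fails at k=3 before rhs at j=6)
  i=2: ✗ (lhs fails at k=3 before rhs at j=6)
  i=3: ✗ (lhs fails at k=3 before rhs at j=8)
  i=4: ✗ (lhs fails at k=4 before rhs at j=8)
  i=5: ✓ (rhs at j=9; lhs holds on [5,8])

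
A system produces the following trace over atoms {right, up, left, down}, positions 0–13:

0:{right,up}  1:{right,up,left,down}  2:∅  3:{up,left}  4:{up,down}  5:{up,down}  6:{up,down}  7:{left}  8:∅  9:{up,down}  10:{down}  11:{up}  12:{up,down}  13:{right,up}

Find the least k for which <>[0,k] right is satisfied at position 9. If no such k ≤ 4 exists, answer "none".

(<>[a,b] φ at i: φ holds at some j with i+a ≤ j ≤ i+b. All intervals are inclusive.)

4

Scan j = 9,10,… for right:
  j=9: fails
  j=10: fails
  j=11: fails
  j=12: fails
  j=13: holds
First hit at j=13, so smallest k = 13-9 = 4.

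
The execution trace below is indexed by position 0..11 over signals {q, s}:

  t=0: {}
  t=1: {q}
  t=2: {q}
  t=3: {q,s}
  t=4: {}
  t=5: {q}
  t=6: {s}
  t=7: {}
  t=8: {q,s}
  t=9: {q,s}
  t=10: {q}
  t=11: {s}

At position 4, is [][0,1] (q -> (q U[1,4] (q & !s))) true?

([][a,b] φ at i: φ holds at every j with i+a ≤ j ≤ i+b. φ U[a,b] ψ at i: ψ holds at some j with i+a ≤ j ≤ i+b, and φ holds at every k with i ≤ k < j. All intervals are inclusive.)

No

Check (q -> (q U[1,4] (q & !s))) at every j in [4,5]:
  j=4: antecedent false → ✓
  j=5: antecedent true; consequent fails → ✗
Fails at j=5 → formula fails.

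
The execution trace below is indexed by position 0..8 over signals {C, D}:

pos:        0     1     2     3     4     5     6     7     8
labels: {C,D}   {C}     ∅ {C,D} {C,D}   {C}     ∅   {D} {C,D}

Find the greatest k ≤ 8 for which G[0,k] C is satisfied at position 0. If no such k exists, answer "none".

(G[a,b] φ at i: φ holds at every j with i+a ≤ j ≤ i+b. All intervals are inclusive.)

1

C must hold from j=0 onward; find where it first fails.
  j=0: holds
  j=1: holds
  j=2: fails
Holds on [0,1], so largest k = 1.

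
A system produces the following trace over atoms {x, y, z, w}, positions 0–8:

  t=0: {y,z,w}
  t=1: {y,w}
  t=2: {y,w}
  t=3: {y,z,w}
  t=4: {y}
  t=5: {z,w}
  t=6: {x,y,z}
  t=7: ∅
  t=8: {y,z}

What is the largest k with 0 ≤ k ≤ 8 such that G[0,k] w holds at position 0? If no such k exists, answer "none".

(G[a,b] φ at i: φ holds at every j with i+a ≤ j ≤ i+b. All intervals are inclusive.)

3

w must hold from j=0 onward; find where it first fails.
  j=0: holds
  j=1: holds
  j=2: holds
  j=3: holds
  j=4: fails
Holds on [0,3], so largest k = 3.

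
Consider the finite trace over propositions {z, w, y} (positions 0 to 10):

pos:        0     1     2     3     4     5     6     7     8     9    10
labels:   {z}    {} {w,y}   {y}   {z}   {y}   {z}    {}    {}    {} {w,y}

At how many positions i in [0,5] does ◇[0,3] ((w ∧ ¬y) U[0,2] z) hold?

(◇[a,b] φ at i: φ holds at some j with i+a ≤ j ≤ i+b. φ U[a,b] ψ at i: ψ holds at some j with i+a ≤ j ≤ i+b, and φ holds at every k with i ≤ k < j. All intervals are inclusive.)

6

Evaluate at each i in [0,5]:
  i=0: ✓ (witness j=0)
  i=1: ✓ (witness j=4)
  i=2: ✓ (witness j=4)
  i=3: ✓ (witness j=4)
  i=4: ✓ (witness j=4)
  i=5: ✓ (witness j=6)
Positions where it holds: {0, 1, 2, 3, 4, 5} → 6.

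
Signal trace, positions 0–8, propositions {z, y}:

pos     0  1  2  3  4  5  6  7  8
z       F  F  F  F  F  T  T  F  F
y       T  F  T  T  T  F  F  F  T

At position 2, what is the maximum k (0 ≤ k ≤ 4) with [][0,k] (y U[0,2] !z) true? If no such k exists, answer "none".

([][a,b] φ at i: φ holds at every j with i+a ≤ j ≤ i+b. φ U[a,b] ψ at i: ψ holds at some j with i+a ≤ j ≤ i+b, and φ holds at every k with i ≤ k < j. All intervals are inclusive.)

(y U[0,2] !z) must hold from j=2 onward; find where it first fails.
  j=2: holds
  j=3: holds
  j=4: holds
  j=5: fails
Holds on [2,4], so largest k = 2.

2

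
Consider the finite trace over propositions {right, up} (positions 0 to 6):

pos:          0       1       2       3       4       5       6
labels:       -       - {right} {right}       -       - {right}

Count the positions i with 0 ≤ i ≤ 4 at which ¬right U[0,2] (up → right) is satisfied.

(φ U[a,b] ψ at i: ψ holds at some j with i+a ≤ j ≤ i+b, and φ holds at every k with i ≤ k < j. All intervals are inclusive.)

5

Evaluate at each i in [0,4]:
  i=0: ✓ (rhs at j=0)
  i=1: ✓ (rhs at j=1)
  i=2: ✓ (rhs at j=2)
  i=3: ✓ (rhs at j=3)
  i=4: ✓ (rhs at j=4)
Positions where it holds: {0, 1, 2, 3, 4} → 5.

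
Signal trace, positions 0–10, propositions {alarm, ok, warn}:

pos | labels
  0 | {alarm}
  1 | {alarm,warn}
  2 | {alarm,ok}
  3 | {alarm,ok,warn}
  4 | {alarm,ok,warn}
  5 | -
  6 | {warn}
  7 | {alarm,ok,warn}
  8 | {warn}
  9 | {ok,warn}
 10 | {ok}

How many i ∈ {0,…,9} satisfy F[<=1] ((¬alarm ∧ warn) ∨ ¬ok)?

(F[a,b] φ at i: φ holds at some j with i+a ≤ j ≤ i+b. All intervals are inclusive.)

Evaluate at each i in [0,9]:
  i=0: ✓ (witness j=0)
  i=1: ✓ (witness j=1)
  i=2: ✗ (none in [2,3])
  i=3: ✗ (none in [3,4])
  i=4: ✓ (witness j=5)
  i=5: ✓ (witness j=5)
  i=6: ✓ (witness j=6)
  i=7: ✓ (witness j=8)
  i=8: ✓ (witness j=8)
  i=9: ✓ (witness j=9)
Positions where it holds: {0, 1, 4, 5, 6, 7, 8, 9} → 8.

8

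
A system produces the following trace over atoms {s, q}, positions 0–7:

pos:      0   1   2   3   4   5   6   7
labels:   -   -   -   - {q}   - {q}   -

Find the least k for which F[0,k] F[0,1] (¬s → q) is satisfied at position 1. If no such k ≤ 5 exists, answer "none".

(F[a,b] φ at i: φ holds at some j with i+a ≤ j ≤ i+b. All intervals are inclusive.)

2

Scan j = 1,2,… for F[0,1] (¬s → q):
  j=1: fails
  j=2: fails
  j=3: holds
First hit at j=3, so smallest k = 3-1 = 2.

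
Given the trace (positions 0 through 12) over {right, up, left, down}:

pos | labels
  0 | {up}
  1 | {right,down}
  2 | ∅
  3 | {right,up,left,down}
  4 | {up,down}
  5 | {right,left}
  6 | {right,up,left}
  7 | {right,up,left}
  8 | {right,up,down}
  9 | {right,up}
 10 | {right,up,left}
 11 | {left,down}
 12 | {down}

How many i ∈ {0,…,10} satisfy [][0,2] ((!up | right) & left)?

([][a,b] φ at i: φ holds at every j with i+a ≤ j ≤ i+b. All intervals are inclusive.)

1

Evaluate at each i in [0,10]:
  i=0: ✗ (fails at j=0)
  i=1: ✗ (fails at j=1)
  i=2: ✗ (fails at j=2)
  i=3: ✗ (fails at j=4)
  i=4: ✗ (fails at j=4)
  i=5: ✓ (all of [5,7])
  i=6: ✗ (fails at j=8)
  i=7: ✗ (fails at j=8)
  i=8: ✗ (fails at j=8)
  i=9: ✗ (fails at j=9)
  i=10: ✗ (fails at j=12)
Positions where it holds: {5} → 1.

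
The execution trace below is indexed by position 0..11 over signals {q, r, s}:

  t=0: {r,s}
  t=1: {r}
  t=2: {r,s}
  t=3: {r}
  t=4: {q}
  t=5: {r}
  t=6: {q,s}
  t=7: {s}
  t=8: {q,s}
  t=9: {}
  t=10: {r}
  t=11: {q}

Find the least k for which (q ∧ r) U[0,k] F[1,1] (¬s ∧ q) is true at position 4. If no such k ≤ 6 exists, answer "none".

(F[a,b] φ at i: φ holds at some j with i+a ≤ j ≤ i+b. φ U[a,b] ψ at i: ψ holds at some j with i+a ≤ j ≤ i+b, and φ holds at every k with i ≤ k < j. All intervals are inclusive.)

none

Need earliest j ≥ 4 with F[1,1] (¬s ∧ q), and (q ∧ r) at every k in [4,j-1].
  j=4: rhs fails.
  j=5: rhs fails.
  j=6: rhs fails.
  j=7: rhs fails.
  j=8: rhs fails.
  j=9: rhs fails.
  j=10: rhs holds but lhs fails at k=4.
No witness within the range → none.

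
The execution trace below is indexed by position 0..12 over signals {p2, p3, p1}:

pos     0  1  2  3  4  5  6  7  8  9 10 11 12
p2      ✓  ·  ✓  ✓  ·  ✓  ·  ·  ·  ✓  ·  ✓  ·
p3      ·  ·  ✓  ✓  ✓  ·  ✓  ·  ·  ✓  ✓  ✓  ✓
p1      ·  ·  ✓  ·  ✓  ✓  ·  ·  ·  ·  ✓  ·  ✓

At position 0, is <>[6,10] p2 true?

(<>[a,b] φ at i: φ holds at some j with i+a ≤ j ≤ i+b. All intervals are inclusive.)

Holds

Check p2 at each j in [6,10]:
  j=6: false
  j=7: false
  j=8: false
  j=9: true
  j=10: false
Found at j=9 → formula holds.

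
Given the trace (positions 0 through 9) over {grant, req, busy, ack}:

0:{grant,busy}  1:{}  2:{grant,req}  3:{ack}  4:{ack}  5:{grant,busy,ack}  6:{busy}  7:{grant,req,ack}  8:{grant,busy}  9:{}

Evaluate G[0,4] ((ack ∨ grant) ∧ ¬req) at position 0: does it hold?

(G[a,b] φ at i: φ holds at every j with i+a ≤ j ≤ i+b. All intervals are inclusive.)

Check ((ack ∨ grant) ∧ ¬req) at every j in [0,4]:
  j=0: true
  j=1: false
  j=2: false
  j=3: true
  j=4: true
Fails at j=1 → formula fails.

False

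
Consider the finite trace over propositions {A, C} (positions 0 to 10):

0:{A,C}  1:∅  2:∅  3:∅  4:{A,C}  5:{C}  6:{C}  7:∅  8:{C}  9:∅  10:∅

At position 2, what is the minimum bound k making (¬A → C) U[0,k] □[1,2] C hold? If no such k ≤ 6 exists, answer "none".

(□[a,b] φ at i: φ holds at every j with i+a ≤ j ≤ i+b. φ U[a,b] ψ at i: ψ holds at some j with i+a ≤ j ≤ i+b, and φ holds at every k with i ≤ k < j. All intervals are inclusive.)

none

Need earliest j ≥ 2 with □[1,2] C, and (¬A → C) at every k in [2,j-1].
  j=2: rhs fails.
  j=3: rhs holds but lhs fails at k=2.
  j=4: rhs holds but lhs fails at k=2.
  j=5: rhs fails.
  j=6: rhs fails.
  j=7: rhs fails.
  j=8: rhs fails.
No witness within the range → none.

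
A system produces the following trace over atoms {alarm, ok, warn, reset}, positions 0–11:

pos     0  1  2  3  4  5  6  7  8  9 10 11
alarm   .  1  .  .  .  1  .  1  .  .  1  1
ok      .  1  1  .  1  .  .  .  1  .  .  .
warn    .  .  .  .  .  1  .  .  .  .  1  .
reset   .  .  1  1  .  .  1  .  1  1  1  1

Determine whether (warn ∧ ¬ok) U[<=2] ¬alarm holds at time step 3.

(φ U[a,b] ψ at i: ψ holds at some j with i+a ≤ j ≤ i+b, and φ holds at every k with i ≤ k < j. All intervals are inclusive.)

Need some j in [3,5] with ¬alarm, and (warn ∧ ¬ok) at every k in [3,j-1].
  j=3: ¬alarm holds; no prefix to check → satisfied.

Yes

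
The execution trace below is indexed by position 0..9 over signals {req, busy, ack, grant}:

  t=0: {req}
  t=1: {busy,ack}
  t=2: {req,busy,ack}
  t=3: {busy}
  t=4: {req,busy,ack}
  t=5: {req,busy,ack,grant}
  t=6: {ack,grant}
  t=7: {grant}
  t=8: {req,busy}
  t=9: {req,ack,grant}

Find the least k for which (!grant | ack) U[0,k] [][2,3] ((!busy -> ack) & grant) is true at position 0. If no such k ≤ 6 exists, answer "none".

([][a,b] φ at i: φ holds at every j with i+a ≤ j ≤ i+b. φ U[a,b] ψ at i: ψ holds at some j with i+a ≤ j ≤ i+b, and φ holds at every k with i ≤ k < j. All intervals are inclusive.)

3

Need earliest j ≥ 0 with [][2,3] ((!busy -> ack) & grant), and (!grant | ack) at every k in [0,j-1].
  j=0: rhs fails.
  j=1: rhs fails.
  j=2: rhs fails.
  j=3: rhs holds; lhs holds on [0,2]. k = 3.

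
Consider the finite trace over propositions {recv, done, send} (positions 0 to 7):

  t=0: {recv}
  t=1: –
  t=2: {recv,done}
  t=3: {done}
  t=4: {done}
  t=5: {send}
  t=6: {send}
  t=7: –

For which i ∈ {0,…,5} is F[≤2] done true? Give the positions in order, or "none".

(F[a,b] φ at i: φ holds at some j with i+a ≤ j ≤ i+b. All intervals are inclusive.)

0, 1, 2, 3, 4

Evaluate at each i in [0,5]:
  i=0: ✓ (witness j=2)
  i=1: ✓ (witness j=2)
  i=2: ✓ (witness j=2)
  i=3: ✓ (witness j=3)
  i=4: ✓ (witness j=4)
  i=5: ✗ (none in [5,7])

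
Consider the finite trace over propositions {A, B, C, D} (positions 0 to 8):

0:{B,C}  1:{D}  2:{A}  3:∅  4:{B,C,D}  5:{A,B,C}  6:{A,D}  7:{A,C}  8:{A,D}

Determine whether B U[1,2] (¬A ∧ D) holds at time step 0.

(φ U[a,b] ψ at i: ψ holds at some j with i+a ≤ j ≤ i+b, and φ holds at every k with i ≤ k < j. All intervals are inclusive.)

True

Need some j in [1,2] with (¬A ∧ D), and B at every k in [0,j-1].
  j=1: (¬A ∧ D) holds; B holds at every k in [0,0] → satisfied.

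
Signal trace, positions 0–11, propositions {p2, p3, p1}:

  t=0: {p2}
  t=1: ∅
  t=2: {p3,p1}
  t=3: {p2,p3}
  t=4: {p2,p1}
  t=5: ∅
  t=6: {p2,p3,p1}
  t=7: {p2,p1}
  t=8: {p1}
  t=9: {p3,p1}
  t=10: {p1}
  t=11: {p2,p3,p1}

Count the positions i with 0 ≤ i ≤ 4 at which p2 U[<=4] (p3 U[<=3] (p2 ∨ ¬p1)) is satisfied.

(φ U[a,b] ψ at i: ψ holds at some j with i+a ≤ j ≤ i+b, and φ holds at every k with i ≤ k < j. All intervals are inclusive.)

5

Evaluate at each i in [0,4]:
  i=0: ✓ (rhs at j=0)
  i=1: ✓ (rhs at j=1)
  i=2: ✓ (rhs at j=2)
  i=3: ✓ (rhs at j=3)
  i=4: ✓ (rhs at j=4)
Positions where it holds: {0, 1, 2, 3, 4} → 5.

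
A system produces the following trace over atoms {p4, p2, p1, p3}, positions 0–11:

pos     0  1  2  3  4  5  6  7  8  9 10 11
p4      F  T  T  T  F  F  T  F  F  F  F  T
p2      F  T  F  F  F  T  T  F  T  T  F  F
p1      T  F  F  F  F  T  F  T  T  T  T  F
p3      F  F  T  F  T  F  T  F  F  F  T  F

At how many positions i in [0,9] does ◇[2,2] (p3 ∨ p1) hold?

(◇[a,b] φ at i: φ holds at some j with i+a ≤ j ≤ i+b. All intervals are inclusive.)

Evaluate at each i in [0,9]:
  i=0: ✓ (witness j=2)
  i=1: ✗ (none in [3,3])
  i=2: ✓ (witness j=4)
  i=3: ✓ (witness j=5)
  i=4: ✓ (witness j=6)
  i=5: ✓ (witness j=7)
  i=6: ✓ (witness j=8)
  i=7: ✓ (witness j=9)
  i=8: ✓ (witness j=10)
  i=9: ✗ (none in [11,11])
Positions where it holds: {0, 2, 3, 4, 5, 6, 7, 8} → 8.

8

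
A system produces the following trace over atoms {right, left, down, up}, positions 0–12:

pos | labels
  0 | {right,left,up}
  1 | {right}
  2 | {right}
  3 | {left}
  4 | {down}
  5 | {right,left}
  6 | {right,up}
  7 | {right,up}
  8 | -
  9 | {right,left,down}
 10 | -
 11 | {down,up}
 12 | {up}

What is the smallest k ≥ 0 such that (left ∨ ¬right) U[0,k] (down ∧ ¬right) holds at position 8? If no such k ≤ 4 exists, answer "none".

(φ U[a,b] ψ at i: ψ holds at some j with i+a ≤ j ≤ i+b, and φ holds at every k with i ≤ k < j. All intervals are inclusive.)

Need earliest j ≥ 8 with (down ∧ ¬right), and (left ∨ ¬right) at every k in [8,j-1].
  j=8: rhs fails.
  j=9: rhs fails.
  j=10: rhs fails.
  j=11: rhs holds; lhs holds on [8,10]. k = 3.

3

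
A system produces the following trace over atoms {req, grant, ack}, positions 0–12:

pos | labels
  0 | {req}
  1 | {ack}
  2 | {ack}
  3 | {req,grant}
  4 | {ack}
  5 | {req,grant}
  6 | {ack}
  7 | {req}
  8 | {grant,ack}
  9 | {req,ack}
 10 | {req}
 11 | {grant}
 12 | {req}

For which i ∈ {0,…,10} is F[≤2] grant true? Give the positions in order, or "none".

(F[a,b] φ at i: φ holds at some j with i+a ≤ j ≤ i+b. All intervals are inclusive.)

1, 2, 3, 4, 5, 6, 7, 8, 9, 10

Evaluate at each i in [0,10]:
  i=0: ✗ (none in [0,2])
  i=1: ✓ (witness j=3)
  i=2: ✓ (witness j=3)
  i=3: ✓ (witness j=3)
  i=4: ✓ (witness j=5)
  i=5: ✓ (witness j=5)
  i=6: ✓ (witness j=8)
  i=7: ✓ (witness j=8)
  i=8: ✓ (witness j=8)
  i=9: ✓ (witness j=11)
  i=10: ✓ (witness j=11)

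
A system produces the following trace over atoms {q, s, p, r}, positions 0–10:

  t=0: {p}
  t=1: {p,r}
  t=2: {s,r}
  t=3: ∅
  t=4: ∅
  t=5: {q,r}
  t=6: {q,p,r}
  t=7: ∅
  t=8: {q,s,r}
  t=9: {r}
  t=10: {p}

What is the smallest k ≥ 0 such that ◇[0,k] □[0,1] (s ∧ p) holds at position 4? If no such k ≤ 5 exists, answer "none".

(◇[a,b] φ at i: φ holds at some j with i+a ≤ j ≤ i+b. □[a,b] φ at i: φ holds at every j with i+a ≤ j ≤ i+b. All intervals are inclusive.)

none

Scan j = 4,5,… for □[0,1] (s ∧ p):
  j=4: fails
  j=5: fails
  j=6: fails
  j=7: fails
  j=8: fails
  j=9: fails
No j in [4,9] satisfies it → none.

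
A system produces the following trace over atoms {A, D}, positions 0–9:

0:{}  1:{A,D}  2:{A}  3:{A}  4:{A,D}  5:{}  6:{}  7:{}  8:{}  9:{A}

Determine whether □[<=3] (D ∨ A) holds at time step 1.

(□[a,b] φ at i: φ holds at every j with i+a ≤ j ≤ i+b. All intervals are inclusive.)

Check (D ∨ A) at every j in [1,4]:
  j=1: true
  j=2: true
  j=3: true
  j=4: true
All positions satisfy it → formula holds.

Yes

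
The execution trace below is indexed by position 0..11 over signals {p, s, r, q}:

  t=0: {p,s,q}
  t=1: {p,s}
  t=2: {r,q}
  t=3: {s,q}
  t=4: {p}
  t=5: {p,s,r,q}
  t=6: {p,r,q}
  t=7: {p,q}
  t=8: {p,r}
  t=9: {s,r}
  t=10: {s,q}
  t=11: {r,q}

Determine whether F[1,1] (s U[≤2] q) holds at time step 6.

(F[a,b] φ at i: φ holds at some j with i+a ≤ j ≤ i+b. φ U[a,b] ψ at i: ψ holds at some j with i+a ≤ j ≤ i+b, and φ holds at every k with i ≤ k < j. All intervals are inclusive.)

Check (s U[≤2] q) at each j in [7,7]:
  j=7: holds
Found at j=7 → formula holds.

Yes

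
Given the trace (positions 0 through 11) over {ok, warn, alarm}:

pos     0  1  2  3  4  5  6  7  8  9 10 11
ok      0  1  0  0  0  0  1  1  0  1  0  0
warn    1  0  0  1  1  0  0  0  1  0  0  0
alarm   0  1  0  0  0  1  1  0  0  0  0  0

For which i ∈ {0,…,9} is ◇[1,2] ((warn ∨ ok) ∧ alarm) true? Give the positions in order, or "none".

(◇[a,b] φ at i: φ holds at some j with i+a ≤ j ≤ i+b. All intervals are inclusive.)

Evaluate at each i in [0,9]:
  i=0: ✓ (witness j=1)
  i=1: ✗ (none in [2,3])
  i=2: ✗ (none in [3,4])
  i=3: ✗ (none in [4,5])
  i=4: ✓ (witness j=6)
  i=5: ✓ (witness j=6)
  i=6: ✗ (none in [7,8])
  i=7: ✗ (none in [8,9])
  i=8: ✗ (none in [9,10])
  i=9: ✗ (none in [10,11])

0, 4, 5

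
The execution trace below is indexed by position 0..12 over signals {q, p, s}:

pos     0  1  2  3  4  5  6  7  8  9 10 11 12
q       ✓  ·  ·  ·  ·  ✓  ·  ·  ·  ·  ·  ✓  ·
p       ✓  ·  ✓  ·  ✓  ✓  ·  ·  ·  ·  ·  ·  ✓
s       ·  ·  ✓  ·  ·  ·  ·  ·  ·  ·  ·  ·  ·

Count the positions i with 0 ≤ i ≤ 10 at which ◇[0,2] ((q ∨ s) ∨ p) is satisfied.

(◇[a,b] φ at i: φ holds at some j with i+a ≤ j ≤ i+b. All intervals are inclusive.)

Evaluate at each i in [0,10]:
  i=0: ✓ (witness j=0)
  i=1: ✓ (witness j=2)
  i=2: ✓ (witness j=2)
  i=3: ✓ (witness j=4)
  i=4: ✓ (witness j=4)
  i=5: ✓ (witness j=5)
  i=6: ✗ (none in [6,8])
  i=7: ✗ (none in [7,9])
  i=8: ✗ (none in [8,10])
  i=9: ✓ (witness j=11)
  i=10: ✓ (witness j=11)
Positions where it holds: {0, 1, 2, 3, 4, 5, 9, 10} → 8.

8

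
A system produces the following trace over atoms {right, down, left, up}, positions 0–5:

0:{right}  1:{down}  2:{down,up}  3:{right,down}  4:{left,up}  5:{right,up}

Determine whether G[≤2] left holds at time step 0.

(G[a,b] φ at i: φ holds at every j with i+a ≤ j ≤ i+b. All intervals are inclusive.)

No

Check left at every j in [0,2]:
  j=0: false
  j=1: false
  j=2: false
Fails at j=0 → formula fails.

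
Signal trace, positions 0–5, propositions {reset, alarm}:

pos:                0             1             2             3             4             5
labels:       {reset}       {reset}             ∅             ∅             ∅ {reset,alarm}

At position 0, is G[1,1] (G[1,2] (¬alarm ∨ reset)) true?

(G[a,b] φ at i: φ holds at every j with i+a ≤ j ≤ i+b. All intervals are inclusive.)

Check G[1,2] (¬alarm ∨ reset) at every j in [1,1]:
  j=1: holds on [2,3]
All positions satisfy it → formula holds.

Holds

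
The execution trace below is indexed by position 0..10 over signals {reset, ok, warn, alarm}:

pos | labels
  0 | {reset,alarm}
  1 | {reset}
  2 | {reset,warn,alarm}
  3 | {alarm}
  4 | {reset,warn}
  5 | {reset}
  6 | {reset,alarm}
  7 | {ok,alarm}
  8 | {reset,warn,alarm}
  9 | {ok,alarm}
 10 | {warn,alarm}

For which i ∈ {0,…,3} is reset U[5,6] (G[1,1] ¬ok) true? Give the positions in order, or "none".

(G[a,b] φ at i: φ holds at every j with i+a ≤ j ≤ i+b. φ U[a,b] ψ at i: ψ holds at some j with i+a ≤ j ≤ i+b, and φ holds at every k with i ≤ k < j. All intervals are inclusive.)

Evaluate at each i in [0,3]:
  i=0: ✗ (lhs fails at k=3 before rhs at j=5)
  i=1: ✗ (lhs fails at k=3 before rhs at j=7)
  i=2: ✗ (lhs fails at k=3 before rhs at j=7)
  i=3: ✗ (lhs fails at k=3 before rhs at j=9)

none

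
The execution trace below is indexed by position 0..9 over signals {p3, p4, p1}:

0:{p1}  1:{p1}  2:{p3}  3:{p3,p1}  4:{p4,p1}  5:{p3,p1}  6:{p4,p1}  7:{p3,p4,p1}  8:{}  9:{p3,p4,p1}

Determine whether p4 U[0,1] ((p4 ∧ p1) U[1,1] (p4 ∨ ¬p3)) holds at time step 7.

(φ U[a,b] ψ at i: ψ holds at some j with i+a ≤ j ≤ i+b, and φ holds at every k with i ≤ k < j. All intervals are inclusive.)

Need some j in [7,8] with ((p4 ∧ p1) U[1,1] (p4 ∨ ¬p3)), and p4 at every k in [7,j-1].
  j=7: ((p4 ∧ p1) U[1,1] (p4 ∨ ¬p3)) holds; no prefix to check → satisfied.

Yes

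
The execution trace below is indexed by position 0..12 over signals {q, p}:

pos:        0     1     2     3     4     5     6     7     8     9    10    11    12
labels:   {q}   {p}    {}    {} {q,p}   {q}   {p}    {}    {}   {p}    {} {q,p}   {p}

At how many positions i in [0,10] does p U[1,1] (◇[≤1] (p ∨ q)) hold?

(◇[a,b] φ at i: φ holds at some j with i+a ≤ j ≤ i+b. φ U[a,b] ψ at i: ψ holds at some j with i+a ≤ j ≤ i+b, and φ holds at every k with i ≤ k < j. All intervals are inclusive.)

Evaluate at each i in [0,10]:
  i=0: ✗ (lhs fails at k=0 before rhs at j=1)
  i=1: ✗ (no rhs in [2,2])
  i=2: ✗ (lhs fails at k=2 before rhs at j=3)
  i=3: ✗ (lhs fails at k=3 before rhs at j=4)
  i=4: ✓ (rhs at j=5; lhs holds on [4,4])
  i=5: ✗ (lhs fails at k=5 before rhs at j=6)
  i=6: ✗ (no rhs in [7,7])
  i=7: ✗ (lhs fails at k=7 before rhs at j=8)
  i=8: ✗ (lhs fails at k=8 before rhs at j=9)
  i=9: ✓ (rhs at j=10; lhs holds on [9,9])
  i=10: ✗ (lhs fails at k=10 before rhs at j=11)
Positions where it holds: {4, 9} → 2.

2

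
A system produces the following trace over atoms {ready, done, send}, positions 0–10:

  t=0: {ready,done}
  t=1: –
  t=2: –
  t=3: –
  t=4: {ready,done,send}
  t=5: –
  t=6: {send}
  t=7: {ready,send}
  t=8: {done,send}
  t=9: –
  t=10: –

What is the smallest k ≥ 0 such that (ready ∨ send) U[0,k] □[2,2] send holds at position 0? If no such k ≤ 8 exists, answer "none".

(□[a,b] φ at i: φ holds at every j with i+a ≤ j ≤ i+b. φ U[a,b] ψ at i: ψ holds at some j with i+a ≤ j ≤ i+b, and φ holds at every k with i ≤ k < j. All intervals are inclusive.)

none

Need earliest j ≥ 0 with □[2,2] send, and (ready ∨ send) at every k in [0,j-1].
  j=0: rhs fails.
  j=1: rhs fails.
  j=2: rhs holds but lhs fails at k=1.
  j=3: rhs fails.
  j=4: rhs holds but lhs fails at k=1.
  j=5: rhs holds but lhs fails at k=1.
  j=6: rhs holds but lhs fails at k=1.
  j=7: rhs fails.
  j=8: rhs fails.
No witness within the range → none.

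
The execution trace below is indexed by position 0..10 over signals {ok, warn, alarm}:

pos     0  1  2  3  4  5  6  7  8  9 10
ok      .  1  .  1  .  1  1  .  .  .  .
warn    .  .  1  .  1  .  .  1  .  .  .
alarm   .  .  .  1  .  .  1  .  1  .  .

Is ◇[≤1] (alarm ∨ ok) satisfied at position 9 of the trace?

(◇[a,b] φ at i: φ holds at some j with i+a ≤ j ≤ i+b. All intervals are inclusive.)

Check (alarm ∨ ok) at each j in [9,10]:
  j=9: false
  j=10: false
No position in the window satisfies it → formula fails.

Does not hold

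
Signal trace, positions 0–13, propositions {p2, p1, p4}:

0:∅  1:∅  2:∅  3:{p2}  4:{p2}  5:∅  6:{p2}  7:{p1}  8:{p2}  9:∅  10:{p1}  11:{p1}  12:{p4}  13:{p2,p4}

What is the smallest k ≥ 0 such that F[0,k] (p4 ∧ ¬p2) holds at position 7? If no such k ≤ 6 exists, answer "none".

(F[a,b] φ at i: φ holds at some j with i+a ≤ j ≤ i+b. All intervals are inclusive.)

Scan j = 7,8,… for (p4 ∧ ¬p2):
  j=7: fails
  j=8: fails
  j=9: fails
  j=10: fails
  j=11: fails
  j=12: holds
First hit at j=12, so smallest k = 12-7 = 5.

5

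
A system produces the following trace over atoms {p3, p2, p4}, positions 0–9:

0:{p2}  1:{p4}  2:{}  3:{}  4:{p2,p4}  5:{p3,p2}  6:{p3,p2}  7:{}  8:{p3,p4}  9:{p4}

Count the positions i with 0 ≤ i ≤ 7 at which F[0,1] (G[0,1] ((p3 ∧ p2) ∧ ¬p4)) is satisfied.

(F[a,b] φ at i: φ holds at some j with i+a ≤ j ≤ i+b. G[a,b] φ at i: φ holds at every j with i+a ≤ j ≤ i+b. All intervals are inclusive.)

2

Evaluate at each i in [0,7]:
  i=0: ✗ (none in [0,1])
  i=1: ✗ (none in [1,2])
  i=2: ✗ (none in [2,3])
  i=3: ✗ (none in [3,4])
  i=4: ✓ (witness j=5)
  i=5: ✓ (witness j=5)
  i=6: ✗ (none in [6,7])
  i=7: ✗ (none in [7,8])
Positions where it holds: {4, 5} → 2.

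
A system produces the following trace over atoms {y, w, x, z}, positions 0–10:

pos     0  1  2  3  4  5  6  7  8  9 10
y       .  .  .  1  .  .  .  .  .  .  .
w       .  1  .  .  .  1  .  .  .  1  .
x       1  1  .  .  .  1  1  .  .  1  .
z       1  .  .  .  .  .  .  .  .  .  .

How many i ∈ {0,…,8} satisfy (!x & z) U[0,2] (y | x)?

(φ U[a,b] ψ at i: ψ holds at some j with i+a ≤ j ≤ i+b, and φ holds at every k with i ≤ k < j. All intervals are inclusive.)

Evaluate at each i in [0,8]:
  i=0: ✓ (rhs at j=0)
  i=1: ✓ (rhs at j=1)
  i=2: ✗ (lhs fails at k=2 before rhs at j=3)
  i=3: ✓ (rhs at j=3)
  i=4: ✗ (lhs fails at k=4 before rhs at j=5)
  i=5: ✓ (rhs at j=5)
  i=6: ✓ (rhs at j=6)
  i=7: ✗ (lhs fails at k=7 before rhs at j=9)
  i=8: ✗ (lhs fails at k=8 before rhs at j=9)
Positions where it holds: {0, 1, 3, 5, 6} → 5.

5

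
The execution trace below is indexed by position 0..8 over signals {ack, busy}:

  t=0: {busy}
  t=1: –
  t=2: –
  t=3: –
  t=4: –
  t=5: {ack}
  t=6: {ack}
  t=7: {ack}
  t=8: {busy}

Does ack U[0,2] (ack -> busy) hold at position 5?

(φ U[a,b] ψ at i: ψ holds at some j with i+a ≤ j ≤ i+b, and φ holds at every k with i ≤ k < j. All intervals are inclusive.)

False

Need some j in [5,7] with (ack -> busy), and ack at every k in [5,j-1].
  j=5: (ack -> busy) false.
  j=6: (ack -> busy) false.
  j=7: (ack -> busy) false.
No j in the window works → until fails.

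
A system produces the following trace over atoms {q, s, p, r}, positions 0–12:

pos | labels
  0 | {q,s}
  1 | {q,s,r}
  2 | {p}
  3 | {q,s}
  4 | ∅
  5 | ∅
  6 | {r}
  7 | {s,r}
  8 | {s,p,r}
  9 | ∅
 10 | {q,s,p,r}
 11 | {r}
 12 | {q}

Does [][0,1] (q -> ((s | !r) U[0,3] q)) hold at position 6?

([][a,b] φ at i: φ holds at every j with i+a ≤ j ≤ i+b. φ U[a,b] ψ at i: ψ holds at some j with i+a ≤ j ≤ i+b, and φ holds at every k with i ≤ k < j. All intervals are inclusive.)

Check (q -> ((s | !r) U[0,3] q)) at every j in [6,7]:
  j=6: antecedent false → ✓
  j=7: antecedent false → ✓
All positions satisfy it → formula holds.

Holds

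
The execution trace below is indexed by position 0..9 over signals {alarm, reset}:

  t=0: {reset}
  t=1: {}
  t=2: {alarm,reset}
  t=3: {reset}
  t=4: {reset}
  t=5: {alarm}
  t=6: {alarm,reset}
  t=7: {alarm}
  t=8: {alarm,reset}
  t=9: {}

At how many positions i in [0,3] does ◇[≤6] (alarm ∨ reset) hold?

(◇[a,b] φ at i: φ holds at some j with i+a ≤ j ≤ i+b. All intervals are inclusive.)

4

Evaluate at each i in [0,3]:
  i=0: ✓ (witness j=0)
  i=1: ✓ (witness j=2)
  i=2: ✓ (witness j=2)
  i=3: ✓ (witness j=3)
Positions where it holds: {0, 1, 2, 3} → 4.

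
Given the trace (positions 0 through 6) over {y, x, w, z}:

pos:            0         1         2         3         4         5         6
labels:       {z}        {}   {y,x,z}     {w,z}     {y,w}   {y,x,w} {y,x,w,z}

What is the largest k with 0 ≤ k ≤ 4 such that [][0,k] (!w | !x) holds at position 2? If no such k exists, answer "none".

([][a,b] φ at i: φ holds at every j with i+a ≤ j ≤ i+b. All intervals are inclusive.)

(!w | !x) must hold from j=2 onward; find where it first fails.
  j=2: holds
  j=3: holds
  j=4: holds
  j=5: fails
Holds on [2,4], so largest k = 2.

2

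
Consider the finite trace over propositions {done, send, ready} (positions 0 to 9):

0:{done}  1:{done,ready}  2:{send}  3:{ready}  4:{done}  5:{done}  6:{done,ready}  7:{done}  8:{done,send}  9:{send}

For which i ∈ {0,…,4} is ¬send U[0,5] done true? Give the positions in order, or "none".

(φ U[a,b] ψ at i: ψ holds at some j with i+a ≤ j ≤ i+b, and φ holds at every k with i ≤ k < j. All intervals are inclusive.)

Evaluate at each i in [0,4]:
  i=0: ✓ (rhs at j=0)
  i=1: ✓ (rhs at j=1)
  i=2: ✗ (lhs fails at k=2 before rhs at j=4)
  i=3: ✓ (rhs at j=4; lhs holds on [3,3])
  i=4: ✓ (rhs at j=4)

0, 1, 3, 4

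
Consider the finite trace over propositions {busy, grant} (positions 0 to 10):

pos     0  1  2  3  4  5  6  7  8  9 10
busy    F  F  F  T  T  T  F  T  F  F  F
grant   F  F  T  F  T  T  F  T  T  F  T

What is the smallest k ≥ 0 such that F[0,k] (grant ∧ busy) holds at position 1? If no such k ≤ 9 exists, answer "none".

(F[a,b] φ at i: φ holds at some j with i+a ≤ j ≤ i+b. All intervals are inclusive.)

Scan j = 1,2,… for (grant ∧ busy):
  j=1: fails
  j=2: fails
  j=3: fails
  j=4: holds
First hit at j=4, so smallest k = 4-1 = 3.

3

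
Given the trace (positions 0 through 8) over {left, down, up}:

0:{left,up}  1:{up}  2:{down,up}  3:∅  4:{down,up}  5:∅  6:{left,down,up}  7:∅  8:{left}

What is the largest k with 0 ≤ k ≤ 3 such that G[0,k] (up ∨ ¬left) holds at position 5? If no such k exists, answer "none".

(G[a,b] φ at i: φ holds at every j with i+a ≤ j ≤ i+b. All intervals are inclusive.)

2

(up ∨ ¬left) must hold from j=5 onward; find where it first fails.
  j=5: holds
  j=6: holds
  j=7: holds
  j=8: fails
Holds on [5,7], so largest k = 2.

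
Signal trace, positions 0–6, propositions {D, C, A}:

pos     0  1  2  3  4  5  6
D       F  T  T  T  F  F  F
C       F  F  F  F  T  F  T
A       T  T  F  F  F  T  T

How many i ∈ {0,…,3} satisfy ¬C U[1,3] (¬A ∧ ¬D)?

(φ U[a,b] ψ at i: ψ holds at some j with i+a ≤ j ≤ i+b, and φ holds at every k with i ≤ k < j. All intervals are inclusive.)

3

Evaluate at each i in [0,3]:
  i=0: ✗ (no rhs in [1,3])
  i=1: ✓ (rhs at j=4; lhs holds on [1,3])
  i=2: ✓ (rhs at j=4; lhs holds on [2,3])
  i=3: ✓ (rhs at j=4; lhs holds on [3,3])
Positions where it holds: {1, 2, 3} → 3.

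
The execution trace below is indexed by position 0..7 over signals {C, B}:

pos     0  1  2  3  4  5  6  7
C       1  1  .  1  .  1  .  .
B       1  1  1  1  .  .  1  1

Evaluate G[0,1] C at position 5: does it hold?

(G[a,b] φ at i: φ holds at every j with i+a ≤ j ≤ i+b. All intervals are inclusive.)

Check C at every j in [5,6]:
  j=5: true
  j=6: false
Fails at j=6 → formula fails.

No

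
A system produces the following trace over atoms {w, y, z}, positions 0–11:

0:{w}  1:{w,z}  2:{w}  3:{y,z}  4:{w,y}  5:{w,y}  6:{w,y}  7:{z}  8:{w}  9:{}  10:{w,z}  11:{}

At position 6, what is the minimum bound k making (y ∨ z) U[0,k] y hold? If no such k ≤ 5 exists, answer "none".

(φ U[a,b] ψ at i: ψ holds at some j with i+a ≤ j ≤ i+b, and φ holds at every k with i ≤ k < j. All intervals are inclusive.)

Need earliest j ≥ 6 with y, and (y ∨ z) at every k in [6,j-1].
  j=6: rhs holds (empty prefix). k = 0.

0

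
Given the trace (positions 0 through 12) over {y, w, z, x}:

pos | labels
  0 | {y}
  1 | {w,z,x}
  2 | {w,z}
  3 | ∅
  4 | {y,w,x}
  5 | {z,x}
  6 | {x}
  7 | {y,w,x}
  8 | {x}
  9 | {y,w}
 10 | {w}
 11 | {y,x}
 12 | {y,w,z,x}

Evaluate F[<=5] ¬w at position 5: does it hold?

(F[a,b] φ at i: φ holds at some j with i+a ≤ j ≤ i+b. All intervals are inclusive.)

Check ¬w at each j in [5,10]:
  j=5: true
  j=6: true
  j=7: false
  j=8: true
  j=9: false
  j=10: false
Found at j=5 → formula holds.

True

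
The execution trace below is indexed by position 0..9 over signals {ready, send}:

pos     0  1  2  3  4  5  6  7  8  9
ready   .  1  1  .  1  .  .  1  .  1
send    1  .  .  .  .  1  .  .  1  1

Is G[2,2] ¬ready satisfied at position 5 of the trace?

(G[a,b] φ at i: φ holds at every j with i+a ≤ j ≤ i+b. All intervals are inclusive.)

False

Check ¬ready at every j in [7,7]:
  j=7: false
Fails at j=7 → formula fails.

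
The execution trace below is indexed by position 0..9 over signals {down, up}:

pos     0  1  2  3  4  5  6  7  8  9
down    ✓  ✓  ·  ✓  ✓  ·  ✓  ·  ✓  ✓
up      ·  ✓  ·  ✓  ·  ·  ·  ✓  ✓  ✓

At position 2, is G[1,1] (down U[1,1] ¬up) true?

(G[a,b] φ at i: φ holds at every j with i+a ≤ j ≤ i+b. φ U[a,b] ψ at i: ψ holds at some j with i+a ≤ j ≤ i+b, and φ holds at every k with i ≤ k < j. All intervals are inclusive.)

Check (down U[1,1] ¬up) at every j in [3,3]:
  j=3: holds
All positions satisfy it → formula holds.

Holds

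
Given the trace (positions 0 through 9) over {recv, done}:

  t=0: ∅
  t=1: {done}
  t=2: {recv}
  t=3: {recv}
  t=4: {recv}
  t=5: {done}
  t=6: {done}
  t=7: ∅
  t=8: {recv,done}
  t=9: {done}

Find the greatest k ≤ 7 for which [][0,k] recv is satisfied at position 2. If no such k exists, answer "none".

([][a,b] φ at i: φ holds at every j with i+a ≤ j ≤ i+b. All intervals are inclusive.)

recv must hold from j=2 onward; find where it first fails.
  j=2: holds
  j=3: holds
  j=4: holds
  j=5: fails
Holds on [2,4], so largest k = 2.

2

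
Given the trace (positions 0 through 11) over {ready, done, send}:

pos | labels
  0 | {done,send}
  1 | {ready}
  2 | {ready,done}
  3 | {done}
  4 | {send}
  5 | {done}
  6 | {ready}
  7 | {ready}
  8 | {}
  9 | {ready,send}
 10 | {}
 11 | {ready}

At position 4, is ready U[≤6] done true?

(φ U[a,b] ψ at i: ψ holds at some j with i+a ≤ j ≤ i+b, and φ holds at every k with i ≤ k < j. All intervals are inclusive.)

No

Need some j in [4,10] with done, and ready at every k in [4,j-1].
  j=4: done false.
  j=5: done holds, but ready fails at k=4 → not this j.
  j=6: done false.
  j=7: done false.
  j=8: done false.
  j=9: done false.
  j=10: done false.
No j in the window works → until fails.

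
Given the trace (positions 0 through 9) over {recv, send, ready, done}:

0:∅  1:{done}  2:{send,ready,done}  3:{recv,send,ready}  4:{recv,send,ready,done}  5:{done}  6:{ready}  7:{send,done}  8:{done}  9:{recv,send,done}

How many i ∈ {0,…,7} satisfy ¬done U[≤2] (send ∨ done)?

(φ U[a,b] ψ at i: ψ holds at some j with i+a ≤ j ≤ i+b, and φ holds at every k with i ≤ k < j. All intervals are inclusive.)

8

Evaluate at each i in [0,7]:
  i=0: ✓ (rhs at j=1; lhs holds on [0,0])
  i=1: ✓ (rhs at j=1)
  i=2: ✓ (rhs at j=2)
  i=3: ✓ (rhs at j=3)
  i=4: ✓ (rhs at j=4)
  i=5: ✓ (rhs at j=5)
  i=6: ✓ (rhs at j=7; lhs holds on [6,6])
  i=7: ✓ (rhs at j=7)
Positions where it holds: {0, 1, 2, 3, 4, 5, 6, 7} → 8.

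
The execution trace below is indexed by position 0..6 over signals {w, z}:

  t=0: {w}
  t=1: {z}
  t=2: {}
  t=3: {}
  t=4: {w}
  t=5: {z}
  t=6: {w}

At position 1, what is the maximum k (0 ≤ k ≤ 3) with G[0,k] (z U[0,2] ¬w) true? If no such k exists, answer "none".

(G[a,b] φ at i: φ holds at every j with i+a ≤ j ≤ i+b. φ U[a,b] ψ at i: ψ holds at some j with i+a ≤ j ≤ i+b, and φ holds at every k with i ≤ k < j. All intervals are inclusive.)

2

(z U[0,2] ¬w) must hold from j=1 onward; find where it first fails.
  j=1: holds
  j=2: holds
  j=3: holds
  j=4: fails
Holds on [1,3], so largest k = 2.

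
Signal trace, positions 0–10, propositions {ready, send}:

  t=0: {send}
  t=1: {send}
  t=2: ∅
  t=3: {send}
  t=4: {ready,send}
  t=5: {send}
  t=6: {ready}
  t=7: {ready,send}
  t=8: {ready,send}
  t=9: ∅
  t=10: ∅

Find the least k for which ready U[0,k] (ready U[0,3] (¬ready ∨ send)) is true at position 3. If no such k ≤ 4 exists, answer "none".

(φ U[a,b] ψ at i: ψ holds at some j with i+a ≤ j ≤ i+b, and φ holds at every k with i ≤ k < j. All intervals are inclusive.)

0

Need earliest j ≥ 3 with (ready U[0,3] (¬ready ∨ send)), and ready at every k in [3,j-1].
  j=3: rhs holds (empty prefix). k = 0.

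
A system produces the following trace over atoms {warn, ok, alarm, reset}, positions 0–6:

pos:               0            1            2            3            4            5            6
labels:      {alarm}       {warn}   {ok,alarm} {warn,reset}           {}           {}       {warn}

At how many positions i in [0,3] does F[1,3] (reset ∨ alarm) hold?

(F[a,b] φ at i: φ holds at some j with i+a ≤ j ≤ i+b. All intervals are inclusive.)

3

Evaluate at each i in [0,3]:
  i=0: ✓ (witness j=2)
  i=1: ✓ (witness j=2)
  i=2: ✓ (witness j=3)
  i=3: ✗ (none in [4,6])
Positions where it holds: {0, 1, 2} → 3.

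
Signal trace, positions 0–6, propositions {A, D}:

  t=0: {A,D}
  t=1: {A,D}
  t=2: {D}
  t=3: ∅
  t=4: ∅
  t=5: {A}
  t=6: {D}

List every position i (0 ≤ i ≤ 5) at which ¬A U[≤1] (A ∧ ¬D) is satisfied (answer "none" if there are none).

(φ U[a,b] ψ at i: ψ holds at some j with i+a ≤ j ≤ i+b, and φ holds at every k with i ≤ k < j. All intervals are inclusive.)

4, 5

Evaluate at each i in [0,5]:
  i=0: ✗ (no rhs in [0,1])
  i=1: ✗ (no rhs in [1,2])
  i=2: ✗ (no rhs in [2,3])
  i=3: ✗ (no rhs in [3,4])
  i=4: ✓ (rhs at j=5; lhs holds on [4,4])
  i=5: ✓ (rhs at j=5)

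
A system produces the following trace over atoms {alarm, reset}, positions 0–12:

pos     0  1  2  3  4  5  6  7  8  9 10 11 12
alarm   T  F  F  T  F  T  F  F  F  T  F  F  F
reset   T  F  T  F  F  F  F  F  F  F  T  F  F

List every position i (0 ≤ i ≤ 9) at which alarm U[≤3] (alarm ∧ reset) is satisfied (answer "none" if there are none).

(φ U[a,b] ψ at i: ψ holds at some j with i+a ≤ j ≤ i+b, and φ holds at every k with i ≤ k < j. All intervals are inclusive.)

0

Evaluate at each i in [0,9]:
  i=0: ✓ (rhs at j=0)
  i=1: ✗ (no rhs in [1,4])
  i=2: ✗ (no rhs in [2,5])
  i=3: ✗ (no rhs in [3,6])
  i=4: ✗ (no rhs in [4,7])
  i=5: ✗ (no rhs in [5,8])
  i=6: ✗ (no rhs in [6,9])
  i=7: ✗ (no rhs in [7,10])
  i=8: ✗ (no rhs in [8,11])
  i=9: ✗ (no rhs in [9,12])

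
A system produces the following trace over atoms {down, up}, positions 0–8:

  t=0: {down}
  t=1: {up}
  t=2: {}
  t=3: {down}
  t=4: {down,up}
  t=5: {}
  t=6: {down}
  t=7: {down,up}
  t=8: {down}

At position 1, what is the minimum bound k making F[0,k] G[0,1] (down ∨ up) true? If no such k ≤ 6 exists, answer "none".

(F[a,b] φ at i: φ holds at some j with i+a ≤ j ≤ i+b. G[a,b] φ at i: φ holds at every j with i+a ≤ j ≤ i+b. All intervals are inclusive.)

Scan j = 1,2,… for G[0,1] (down ∨ up):
  j=1: fails
  j=2: fails
  j=3: holds
First hit at j=3, so smallest k = 3-1 = 2.

2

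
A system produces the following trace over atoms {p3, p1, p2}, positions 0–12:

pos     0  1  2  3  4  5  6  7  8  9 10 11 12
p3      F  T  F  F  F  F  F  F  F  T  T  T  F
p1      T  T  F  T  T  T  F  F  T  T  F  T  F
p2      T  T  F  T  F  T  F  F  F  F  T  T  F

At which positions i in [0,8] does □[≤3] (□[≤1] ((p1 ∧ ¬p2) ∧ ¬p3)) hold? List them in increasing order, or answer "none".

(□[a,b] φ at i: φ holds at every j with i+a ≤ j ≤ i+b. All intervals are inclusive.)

Evaluate at each i in [0,8]:
  i=0: ✗ (fails at j=0)
  i=1: ✗ (fails at j=1)
  i=2: ✗ (fails at j=2)
  i=3: ✗ (fails at j=3)
  i=4: ✗ (fails at j=4)
  i=5: ✗ (fails at j=5)
  i=6: ✗ (fails at j=6)
  i=7: ✗ (fails at j=7)
  i=8: ✗ (fails at j=8)

none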